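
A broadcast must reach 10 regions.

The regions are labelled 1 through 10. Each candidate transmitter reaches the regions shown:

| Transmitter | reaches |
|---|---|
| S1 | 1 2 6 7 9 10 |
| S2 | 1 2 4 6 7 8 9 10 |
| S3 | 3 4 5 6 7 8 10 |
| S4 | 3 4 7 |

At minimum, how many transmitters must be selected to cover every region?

S1 and S3 together: S1 ∪ S3 = {1, 2, 3, 4, 5, 6, 7, 8, 9, 10} — every region is covered.
No single transmitter has all 10 regions (the largest, S2, has 8), so 2 is optimal.

2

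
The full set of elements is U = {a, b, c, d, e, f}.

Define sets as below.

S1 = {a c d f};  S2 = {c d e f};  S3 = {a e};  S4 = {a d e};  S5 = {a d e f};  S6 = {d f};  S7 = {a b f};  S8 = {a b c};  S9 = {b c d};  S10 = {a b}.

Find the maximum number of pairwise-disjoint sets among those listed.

2

S6, S10 are pairwise disjoint (S6={d,f}; S10={a,b}).
Every remaining set overlaps one of these, and no 3 of the listed sets are pairwise disjoint, so 2 is the maximum.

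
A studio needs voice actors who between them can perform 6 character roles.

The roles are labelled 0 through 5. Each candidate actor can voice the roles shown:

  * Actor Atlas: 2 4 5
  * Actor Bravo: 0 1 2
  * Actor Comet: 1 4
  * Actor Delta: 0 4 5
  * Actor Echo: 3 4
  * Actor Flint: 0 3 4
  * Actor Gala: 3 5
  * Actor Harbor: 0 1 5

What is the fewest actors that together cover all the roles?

Bravo and Comet and Gala together: Bravo ∪ Comet ∪ Gala = {0, 1, 2, 3, 4, 5} — every role is covered.
No 2 of the 8 actors cover everything (all 28 combinations miss at least one role), so 3 is optimal.

3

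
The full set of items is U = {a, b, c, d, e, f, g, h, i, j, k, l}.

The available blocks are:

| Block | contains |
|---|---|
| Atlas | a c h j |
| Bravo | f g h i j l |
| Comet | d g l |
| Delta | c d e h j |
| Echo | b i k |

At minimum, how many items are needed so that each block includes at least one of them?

T = {i, j, l} meets every block (each contains at least one member of T), and |T| = 3.
The blocks Atlas, Comet, Echo are pairwise disjoint, so any hitting set needs a separate item for each — at least 3. Hence 3 is optimal.

3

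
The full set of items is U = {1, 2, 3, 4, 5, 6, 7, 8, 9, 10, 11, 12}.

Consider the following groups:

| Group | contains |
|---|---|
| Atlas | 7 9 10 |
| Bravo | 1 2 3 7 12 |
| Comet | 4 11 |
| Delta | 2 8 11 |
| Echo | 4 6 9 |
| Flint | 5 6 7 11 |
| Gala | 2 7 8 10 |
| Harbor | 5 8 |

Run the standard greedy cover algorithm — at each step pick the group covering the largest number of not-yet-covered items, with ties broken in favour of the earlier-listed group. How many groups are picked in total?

Greedy: pick Bravo (covers 5 new) → pick Echo (covers 3 new) → pick Delta (covers 2 new) → pick Atlas (covers 1 new) → pick Flint (covers 1 new). Total picks: 5.
(The true minimum cover uses only 4 groups, so greedy is not optimal here.)

5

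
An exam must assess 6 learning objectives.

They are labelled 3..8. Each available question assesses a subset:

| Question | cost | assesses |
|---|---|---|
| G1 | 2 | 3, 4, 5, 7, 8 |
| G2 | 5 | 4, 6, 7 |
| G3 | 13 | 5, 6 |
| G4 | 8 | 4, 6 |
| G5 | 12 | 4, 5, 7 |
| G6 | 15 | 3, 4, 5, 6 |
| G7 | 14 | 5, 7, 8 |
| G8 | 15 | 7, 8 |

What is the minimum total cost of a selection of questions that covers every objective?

7

G1, G2 together cover every objective (G1 ∪ G2 = {3, 4, 5, 6, 7, 8}); total cost 2 + 5 = 7.
No covering selection has total cost below 7.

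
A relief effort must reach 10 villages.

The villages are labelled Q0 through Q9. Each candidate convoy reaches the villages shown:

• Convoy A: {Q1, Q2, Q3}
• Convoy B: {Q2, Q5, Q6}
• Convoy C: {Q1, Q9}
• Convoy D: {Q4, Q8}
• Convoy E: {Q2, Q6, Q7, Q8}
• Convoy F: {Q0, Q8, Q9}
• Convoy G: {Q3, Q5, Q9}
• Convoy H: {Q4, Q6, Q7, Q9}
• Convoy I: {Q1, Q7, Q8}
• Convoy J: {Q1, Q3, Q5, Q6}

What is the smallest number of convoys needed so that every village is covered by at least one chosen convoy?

E and F and H and J together: E ∪ F ∪ H ∪ J = {Q0, Q1, Q2, Q3, Q4, Q5, Q6, Q7, Q8, Q9} — every village is covered.
No 3 of the 10 convoys cover everything (all 120 combinations miss at least one village), so 4 is optimal.

4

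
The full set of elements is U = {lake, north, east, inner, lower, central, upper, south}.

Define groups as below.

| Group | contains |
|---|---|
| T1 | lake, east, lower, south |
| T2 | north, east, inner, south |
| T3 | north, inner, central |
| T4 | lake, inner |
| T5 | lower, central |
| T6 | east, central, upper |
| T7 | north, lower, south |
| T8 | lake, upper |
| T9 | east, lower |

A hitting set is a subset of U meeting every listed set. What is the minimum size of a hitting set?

3

Take H = {inner, lower, upper}. Each listed group contains at least one of these, so H is a hitting set of size 3.
The groups T2, T5, T8 are pairwise disjoint, so any hitting set needs a separate element for each — at least 3. Hence 3 is optimal.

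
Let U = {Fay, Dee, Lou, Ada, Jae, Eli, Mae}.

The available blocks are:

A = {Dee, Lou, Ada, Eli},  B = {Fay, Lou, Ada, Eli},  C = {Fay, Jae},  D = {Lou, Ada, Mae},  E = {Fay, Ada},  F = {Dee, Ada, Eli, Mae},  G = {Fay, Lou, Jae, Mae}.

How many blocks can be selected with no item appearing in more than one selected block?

C, D are pairwise disjoint (C={Fay,Jae}; D={Lou,Ada,Mae}).
Every remaining block overlaps one of these, and no 3 of the listed blocks are pairwise disjoint, so 2 is the maximum.

2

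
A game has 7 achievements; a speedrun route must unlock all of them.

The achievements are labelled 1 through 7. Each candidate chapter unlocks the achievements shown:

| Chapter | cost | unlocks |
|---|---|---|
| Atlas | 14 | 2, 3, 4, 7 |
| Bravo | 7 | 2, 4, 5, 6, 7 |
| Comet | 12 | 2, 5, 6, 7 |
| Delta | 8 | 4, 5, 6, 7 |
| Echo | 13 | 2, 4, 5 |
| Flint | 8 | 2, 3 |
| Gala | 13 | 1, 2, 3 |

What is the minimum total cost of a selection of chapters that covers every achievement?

20

Bravo, Gala together cover every achievement (Bravo ∪ Gala = {1, 2, 3, 4, 5, 6, 7}); total cost 7 + 13 = 20.
No covering selection has total cost below 20.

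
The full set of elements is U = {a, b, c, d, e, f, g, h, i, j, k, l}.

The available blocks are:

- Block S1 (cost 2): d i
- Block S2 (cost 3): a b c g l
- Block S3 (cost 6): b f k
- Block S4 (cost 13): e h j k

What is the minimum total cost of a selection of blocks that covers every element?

24

S1, S2, S3, S4 together cover every element (S1 ∪ S2 ∪ S3 ∪ S4 = {a, b, c, d, e, f, g, h, i, j, k, l}); total cost 2 + 3 + 6 + 13 = 24.
No covering selection has total cost below 24.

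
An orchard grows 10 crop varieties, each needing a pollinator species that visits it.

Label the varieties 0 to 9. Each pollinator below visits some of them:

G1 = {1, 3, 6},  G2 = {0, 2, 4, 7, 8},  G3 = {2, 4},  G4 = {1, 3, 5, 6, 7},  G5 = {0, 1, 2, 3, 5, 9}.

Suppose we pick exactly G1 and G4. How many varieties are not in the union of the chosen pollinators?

5

Union of G1, G4 = {1, 3, 5, 6, 7}.
Not covered: 0, 2, 4, 8, 9 — 5 varieties.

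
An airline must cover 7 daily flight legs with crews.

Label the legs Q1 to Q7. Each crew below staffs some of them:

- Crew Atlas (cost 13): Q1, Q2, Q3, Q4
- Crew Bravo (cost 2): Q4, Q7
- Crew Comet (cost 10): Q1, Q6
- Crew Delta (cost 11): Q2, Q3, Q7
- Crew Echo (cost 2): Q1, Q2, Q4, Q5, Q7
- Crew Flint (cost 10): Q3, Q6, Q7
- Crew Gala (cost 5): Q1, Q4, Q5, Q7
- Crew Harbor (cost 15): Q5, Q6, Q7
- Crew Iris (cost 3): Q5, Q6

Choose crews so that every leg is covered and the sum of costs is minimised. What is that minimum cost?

Echo, Flint together cover every leg (Echo ∪ Flint = {Q1, Q2, Q3, Q4, Q5, Q6, Q7}); total cost 2 + 10 = 12.
The greedy pick Echo, Iris, Flint costs 15; no covering selection beats 12.

12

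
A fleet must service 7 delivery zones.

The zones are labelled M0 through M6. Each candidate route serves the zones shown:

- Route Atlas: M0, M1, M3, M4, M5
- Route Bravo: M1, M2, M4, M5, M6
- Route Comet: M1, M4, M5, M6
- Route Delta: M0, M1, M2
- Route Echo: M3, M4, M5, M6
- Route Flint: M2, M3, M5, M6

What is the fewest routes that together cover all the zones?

2

Delta and Echo together: Delta ∪ Echo = {M0, M1, M2, M3, M4, M5, M6} — every zone is covered.
No single route has all 7 zones (the largest, Atlas, has 5), so 2 is optimal.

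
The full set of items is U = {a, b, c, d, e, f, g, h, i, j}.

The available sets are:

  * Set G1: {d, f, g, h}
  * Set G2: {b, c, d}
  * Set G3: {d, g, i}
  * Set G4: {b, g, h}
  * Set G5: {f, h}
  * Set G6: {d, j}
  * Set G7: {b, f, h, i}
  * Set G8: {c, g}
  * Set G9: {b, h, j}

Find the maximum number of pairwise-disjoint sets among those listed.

G6, G7, G8 are pairwise disjoint (G6={d,j}; G7={b,f,h,i}; G8={c,g}).
Every remaining set overlaps one of these, and no 4 of the listed sets are pairwise disjoint, so 3 is the maximum.

3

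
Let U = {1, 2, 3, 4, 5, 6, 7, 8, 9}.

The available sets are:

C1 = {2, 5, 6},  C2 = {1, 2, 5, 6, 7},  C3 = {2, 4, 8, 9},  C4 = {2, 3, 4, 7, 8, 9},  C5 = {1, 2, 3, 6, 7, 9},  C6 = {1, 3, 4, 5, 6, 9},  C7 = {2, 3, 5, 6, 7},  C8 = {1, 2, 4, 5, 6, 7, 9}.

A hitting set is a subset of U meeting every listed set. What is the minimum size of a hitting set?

H = {2, 4} meets every set (each contains at least one member of H), and |H| = 2.
No single element lies in every set, so at least 2 are needed and 2 is optimal.

2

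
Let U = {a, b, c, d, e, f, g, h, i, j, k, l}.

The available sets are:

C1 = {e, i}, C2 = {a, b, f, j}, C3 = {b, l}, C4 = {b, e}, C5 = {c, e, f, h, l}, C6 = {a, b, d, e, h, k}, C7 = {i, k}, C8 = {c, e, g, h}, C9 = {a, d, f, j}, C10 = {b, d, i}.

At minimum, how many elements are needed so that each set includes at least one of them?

T = {b, h, i, j} meets every set (each contains at least one member of T), and |T| = 4.
The sets C3, C7, C8, C9 are pairwise disjoint, so any hitting set needs a separate element for each — at least 4. Hence 4 is optimal.

4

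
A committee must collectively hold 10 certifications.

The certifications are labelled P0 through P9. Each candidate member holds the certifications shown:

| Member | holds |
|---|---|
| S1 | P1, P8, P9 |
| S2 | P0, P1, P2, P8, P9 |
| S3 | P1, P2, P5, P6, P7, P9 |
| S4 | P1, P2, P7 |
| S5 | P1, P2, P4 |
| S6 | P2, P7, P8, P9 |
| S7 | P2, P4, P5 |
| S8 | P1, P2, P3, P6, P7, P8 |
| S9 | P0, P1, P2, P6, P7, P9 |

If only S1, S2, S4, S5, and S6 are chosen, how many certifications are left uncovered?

3

Union of S1, S2, S4, S5, S6 = {P0, P1, P2, P4, P7, P8, P9}.
Not covered: P3, P5, P6 — 3 certifications.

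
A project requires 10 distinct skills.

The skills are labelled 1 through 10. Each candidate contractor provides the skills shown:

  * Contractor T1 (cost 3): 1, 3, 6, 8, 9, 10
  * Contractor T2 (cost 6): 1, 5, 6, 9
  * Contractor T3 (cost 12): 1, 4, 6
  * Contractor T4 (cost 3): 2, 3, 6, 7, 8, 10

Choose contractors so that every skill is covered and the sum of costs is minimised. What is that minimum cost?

T2, T3, T4 together cover every skill (T2 ∪ T3 ∪ T4 = {1, 2, 3, 4, 5, 6, 7, 8, 9, 10}); total cost 6 + 12 + 3 = 21.
The greedy pick T1, T4, T2, T3 costs 24; no covering selection beats 21.

21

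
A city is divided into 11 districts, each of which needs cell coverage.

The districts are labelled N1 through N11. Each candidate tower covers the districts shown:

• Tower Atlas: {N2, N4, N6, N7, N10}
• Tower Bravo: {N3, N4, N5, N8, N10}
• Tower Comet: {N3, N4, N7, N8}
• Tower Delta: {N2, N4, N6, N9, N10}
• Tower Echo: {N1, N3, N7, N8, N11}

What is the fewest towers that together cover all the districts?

3

Take {Bravo, Delta, Echo}. Their union is {N1, N2, N3, N4, N5, N6, N7, N8, N9, N10, N11}, which is all 11 districts.
Each tower has at most 5 districts, and 2·5 = 10 < 11 — so at least 3 towers are needed, and 3 is optimal.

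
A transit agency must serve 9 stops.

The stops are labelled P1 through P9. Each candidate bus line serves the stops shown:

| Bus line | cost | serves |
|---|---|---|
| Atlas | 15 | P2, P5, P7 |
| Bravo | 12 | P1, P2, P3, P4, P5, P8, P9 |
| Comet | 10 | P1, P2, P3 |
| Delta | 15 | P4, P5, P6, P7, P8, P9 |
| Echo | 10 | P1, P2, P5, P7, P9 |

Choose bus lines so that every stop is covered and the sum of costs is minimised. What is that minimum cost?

25

Comet, Delta together cover every stop (Comet ∪ Delta = {P1, P2, P3, P4, P5, P6, P7, P8, P9}); total cost 10 + 15 = 25.
The greedy pick Bravo, Delta costs 27; no covering selection beats 25.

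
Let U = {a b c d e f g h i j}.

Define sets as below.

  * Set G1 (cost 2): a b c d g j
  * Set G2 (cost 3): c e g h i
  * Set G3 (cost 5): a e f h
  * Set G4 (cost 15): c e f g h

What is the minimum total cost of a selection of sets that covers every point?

G1, G2, G3 together cover every point (G1 ∪ G2 ∪ G3 = {a, b, c, d, e, f, g, h, i, j}); total cost 2 + 3 + 5 = 10.
No covering selection has total cost below 10.

10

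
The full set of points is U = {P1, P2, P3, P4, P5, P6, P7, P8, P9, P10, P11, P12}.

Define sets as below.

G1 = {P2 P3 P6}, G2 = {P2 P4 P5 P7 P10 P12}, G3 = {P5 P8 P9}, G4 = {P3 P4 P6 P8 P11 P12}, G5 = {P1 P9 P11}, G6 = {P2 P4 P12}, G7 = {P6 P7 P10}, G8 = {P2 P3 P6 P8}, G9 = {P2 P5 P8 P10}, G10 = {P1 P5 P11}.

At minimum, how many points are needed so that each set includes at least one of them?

Take H = {P2, P5, P7, P11}. Each listed set contains at least one of these, so H is a hitting set of size 4.
No choice of 3 points meets every set, so 4 is the minimum.

4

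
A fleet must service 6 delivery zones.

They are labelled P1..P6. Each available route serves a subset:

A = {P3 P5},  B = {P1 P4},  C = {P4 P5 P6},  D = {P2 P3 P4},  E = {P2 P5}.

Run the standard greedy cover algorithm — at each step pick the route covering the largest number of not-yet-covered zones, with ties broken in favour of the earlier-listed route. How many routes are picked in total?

3

Greedy: pick C (covers 3 new) → pick D (covers 2 new) → pick B (covers 1 new). Total picks: 3.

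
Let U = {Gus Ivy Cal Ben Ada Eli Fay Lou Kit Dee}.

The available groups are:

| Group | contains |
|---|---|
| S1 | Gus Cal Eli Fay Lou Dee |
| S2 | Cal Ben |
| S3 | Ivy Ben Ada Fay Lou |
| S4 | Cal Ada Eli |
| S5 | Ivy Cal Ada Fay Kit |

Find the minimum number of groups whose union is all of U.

Take {S1, S2, S5}. Their union is {Gus, Ivy, Cal, Ben, Ada, Eli, Fay, Lou, Kit, Dee}, which is all 10 elements.
Only S1 contains Gus, so S1 is forced; the remaining 4 elements need at least 2 more groups (each remaining group adds at most 3) — so at least 3 groups are needed, and 3 is optimal.

3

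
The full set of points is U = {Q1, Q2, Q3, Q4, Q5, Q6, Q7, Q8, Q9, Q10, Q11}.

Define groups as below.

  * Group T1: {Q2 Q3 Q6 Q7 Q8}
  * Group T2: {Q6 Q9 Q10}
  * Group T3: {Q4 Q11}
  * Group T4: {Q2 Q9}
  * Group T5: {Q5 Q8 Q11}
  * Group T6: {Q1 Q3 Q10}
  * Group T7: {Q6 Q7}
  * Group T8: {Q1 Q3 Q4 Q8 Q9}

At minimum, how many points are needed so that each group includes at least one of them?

4

H = {Q1, Q7, Q9, Q11} meets every group (each contains at least one member of H), and |H| = 4.
The groups T4, T5, T6, T7 are pairwise disjoint, so any hitting set needs a separate point for each — at least 4. Hence 4 is optimal.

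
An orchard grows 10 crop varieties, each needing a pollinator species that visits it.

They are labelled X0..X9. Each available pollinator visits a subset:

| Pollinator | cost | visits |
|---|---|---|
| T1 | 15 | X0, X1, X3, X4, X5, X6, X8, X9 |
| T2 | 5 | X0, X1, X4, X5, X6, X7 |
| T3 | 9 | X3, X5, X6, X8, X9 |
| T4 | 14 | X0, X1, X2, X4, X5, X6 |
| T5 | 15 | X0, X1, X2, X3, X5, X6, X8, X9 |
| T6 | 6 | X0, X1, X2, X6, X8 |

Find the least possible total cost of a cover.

20

T2, T3, T6 together cover every variety (T2 ∪ T3 ∪ T6 = {X0, X1, X2, X3, X4, X5, X6, X7, X8, X9}); total cost 5 + 9 + 6 = 20.
No covering selection has total cost below 20.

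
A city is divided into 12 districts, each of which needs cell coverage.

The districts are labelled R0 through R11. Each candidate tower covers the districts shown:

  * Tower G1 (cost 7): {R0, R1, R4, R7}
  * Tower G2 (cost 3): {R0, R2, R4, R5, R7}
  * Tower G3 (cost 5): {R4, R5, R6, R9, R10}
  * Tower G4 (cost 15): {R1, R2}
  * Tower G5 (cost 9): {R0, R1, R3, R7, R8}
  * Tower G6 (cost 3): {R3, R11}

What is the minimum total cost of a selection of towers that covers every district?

G2, G3, G5, G6 together cover every district (G2 ∪ G3 ∪ G5 ∪ G6 = {R0, R1, R2, R3, R4, R5, R6, R7, R8, R9, R10, R11}); total cost 3 + 5 + 9 + 3 = 20.
No covering selection has total cost below 20.

20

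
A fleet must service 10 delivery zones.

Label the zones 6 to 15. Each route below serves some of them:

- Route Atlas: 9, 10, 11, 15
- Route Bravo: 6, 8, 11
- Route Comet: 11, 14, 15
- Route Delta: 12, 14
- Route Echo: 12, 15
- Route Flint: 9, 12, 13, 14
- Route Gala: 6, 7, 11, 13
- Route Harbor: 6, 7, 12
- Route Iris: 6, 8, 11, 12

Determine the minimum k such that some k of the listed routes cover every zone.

4

Atlas and Delta and Gala and Iris together: Atlas ∪ Delta ∪ Gala ∪ Iris = {6, 7, 8, 9, 10, 11, 12, 13, 14, 15} — every zone is covered.
No 3 of the 9 routes cover everything (all 84 combinations miss at least one zone), so 4 is optimal.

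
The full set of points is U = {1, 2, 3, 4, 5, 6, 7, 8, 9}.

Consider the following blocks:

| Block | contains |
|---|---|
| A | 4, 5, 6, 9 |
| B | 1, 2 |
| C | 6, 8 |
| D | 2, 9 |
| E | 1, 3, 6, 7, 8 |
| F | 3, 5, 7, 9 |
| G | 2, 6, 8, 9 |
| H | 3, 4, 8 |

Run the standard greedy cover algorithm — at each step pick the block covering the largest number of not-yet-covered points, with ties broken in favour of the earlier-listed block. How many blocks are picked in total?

Greedy: pick E (covers 5 new) → pick A (covers 3 new) → pick B (covers 1 new). Total picks: 3.

3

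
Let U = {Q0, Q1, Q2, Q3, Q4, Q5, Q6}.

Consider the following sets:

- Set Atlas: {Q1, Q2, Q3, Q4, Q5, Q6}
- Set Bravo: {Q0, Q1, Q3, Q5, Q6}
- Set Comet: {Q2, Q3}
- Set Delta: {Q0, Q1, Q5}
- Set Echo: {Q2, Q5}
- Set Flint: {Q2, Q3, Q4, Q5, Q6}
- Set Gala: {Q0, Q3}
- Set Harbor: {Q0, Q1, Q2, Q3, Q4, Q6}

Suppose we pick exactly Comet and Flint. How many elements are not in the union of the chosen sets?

Union of Comet, Flint = {Q2, Q3, Q4, Q5, Q6}.
Not covered: Q0, Q1 — 2 elements.

2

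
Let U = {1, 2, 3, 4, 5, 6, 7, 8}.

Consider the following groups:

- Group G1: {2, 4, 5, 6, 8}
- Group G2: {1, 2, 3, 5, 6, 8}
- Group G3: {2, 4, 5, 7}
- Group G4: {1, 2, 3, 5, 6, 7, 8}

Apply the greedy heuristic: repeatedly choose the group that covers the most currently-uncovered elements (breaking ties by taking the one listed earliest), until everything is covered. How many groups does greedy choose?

Greedy: pick G4 (covers 7 new) → pick G1 (covers 1 new). Total picks: 2.

2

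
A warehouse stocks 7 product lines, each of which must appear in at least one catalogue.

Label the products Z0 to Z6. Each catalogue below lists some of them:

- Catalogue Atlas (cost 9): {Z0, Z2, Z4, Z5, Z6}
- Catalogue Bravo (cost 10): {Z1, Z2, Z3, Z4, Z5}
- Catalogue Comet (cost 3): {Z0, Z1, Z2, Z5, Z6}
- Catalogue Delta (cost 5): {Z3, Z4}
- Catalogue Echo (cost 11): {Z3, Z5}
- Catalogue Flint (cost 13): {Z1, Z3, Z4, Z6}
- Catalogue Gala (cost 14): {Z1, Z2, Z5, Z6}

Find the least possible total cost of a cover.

8

Comet, Delta together cover every product (Comet ∪ Delta = {Z0, Z1, Z2, Z3, Z4, Z5, Z6}); total cost 3 + 5 = 8.
No covering selection has total cost below 8.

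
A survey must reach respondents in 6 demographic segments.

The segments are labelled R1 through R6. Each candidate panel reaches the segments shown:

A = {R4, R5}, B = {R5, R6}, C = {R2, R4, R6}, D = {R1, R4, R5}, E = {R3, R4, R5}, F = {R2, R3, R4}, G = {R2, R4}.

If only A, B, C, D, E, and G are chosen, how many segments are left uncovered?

0

Union of A, B, C, D, E, G = {R1, R2, R3, R4, R5, R6} — that's every segment, so 0 are uncovered.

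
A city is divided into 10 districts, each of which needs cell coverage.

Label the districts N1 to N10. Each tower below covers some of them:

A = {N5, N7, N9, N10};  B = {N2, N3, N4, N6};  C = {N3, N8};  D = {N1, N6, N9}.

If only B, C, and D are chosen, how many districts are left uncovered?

3

Union of B, C, D = {N1, N2, N3, N4, N6, N8, N9}.
Not covered: N5, N7, N10 — 3 districts.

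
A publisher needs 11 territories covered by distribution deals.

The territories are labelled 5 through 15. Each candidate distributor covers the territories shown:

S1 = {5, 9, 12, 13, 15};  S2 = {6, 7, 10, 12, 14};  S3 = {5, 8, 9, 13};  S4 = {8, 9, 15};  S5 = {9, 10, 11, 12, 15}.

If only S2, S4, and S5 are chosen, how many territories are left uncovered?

2

Union of S2, S4, S5 = {6, 7, 8, 9, 10, 11, 12, 14, 15}.
Not covered: 5, 13 — 2 territories.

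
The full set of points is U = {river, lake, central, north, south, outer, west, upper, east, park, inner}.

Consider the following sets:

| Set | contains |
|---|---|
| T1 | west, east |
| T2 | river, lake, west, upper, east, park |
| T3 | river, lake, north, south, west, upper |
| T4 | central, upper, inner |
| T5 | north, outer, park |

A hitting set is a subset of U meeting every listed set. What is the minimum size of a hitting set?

The 3 points {central, north, west} hit every set.
The sets T1, T4, T5 are pairwise disjoint, so any hitting set needs a separate point for each — at least 3. Hence 3 is optimal.

3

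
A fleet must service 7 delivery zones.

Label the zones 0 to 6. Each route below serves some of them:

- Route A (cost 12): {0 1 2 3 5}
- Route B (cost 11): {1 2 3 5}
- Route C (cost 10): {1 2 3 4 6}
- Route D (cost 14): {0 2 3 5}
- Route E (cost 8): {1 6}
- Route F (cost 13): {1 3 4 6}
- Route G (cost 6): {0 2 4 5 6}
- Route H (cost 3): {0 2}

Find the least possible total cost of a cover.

16

C, G together cover every zone (C ∪ G = {0, 1, 2, 3, 4, 5, 6}); total cost 10 + 6 = 16.
No covering selection has total cost below 16.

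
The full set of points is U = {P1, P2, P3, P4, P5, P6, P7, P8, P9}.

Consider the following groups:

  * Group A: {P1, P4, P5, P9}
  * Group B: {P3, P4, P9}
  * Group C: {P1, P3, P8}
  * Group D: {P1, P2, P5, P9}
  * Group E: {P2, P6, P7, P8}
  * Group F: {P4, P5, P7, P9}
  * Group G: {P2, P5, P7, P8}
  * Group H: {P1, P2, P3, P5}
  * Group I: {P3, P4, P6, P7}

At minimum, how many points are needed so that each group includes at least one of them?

Take T = {P2, P4, P8}. Each listed group contains at least one of these, so T is a hitting set of size 3.
No choice of 2 points meets every group, so 3 is the minimum.

3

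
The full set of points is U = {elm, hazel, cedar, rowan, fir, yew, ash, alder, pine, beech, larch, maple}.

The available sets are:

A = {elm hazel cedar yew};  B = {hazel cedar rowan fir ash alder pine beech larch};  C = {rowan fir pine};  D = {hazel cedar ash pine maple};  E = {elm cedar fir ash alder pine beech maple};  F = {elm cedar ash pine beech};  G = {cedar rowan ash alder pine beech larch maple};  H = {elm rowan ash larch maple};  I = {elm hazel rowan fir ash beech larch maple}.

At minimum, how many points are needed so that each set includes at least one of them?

2

The 2 points {elm, pine} hit every set.
The sets A, C are pairwise disjoint, so any hitting set needs a separate point for each — at least 2. Hence 2 is optimal.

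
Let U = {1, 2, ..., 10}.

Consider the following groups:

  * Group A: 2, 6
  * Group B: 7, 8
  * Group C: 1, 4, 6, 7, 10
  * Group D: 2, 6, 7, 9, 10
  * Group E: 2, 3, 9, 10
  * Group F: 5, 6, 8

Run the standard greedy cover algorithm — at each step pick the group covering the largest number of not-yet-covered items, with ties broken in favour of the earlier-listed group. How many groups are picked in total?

Greedy: pick C (covers 5 new) → pick E (covers 3 new) → pick F (covers 2 new). Total picks: 3.

3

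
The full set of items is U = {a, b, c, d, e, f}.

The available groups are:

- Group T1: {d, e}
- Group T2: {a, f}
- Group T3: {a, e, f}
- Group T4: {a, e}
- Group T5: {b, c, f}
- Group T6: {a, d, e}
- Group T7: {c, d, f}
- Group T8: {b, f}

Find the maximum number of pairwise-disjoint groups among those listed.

2

T4, T5 are pairwise disjoint (T4={a,e}; T5={b,c,f}).
Every remaining group overlaps one of these, and no 3 of the listed groups are pairwise disjoint, so 2 is the maximum.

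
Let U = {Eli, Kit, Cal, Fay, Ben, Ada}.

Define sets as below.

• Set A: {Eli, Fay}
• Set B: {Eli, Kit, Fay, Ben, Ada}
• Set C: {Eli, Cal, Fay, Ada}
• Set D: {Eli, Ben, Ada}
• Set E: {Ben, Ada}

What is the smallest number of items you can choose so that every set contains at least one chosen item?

2

Take H = {Fay, Ben}. Each listed set contains at least one of these, so H is a hitting set of size 2.
The sets A, E are pairwise disjoint, so any hitting set needs a separate item for each — at least 2. Hence 2 is optimal.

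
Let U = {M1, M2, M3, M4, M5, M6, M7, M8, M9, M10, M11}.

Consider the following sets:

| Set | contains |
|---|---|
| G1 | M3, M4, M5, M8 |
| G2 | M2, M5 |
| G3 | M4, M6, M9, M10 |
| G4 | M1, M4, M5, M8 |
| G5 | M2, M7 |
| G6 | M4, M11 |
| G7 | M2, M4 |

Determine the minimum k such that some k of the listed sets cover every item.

5

Take {G1, G3, G4, G5, G6}. Their union is {M1, M2, M3, M4, M5, M6, M7, M8, M9, M10, M11}, which is all 11 items.
No 4 of the 7 sets cover everything (all 35 combinations miss at least one item), so 5 is optimal.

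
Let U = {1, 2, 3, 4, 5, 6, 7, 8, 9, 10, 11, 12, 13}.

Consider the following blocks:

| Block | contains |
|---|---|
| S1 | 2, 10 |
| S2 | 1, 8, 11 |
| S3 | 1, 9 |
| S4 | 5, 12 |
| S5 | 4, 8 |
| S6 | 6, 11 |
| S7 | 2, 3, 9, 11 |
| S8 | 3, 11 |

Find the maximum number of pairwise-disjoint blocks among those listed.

5

S1, S3, S4, S5, S6 are pairwise disjoint (S1={2,10}; S3={1,9}; S4={5,12}; S5={4,8}; S6={6,11}).
Every remaining block overlaps one of these, and no 6 of the listed blocks are pairwise disjoint, so 5 is the maximum.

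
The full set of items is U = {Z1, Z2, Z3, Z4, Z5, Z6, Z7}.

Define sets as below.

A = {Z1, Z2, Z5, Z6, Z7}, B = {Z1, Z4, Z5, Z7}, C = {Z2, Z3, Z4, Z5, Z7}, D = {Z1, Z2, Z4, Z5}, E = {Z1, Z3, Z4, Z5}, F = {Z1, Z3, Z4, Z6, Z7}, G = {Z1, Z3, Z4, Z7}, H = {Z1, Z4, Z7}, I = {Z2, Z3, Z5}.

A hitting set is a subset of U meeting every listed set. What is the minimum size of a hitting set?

2

Take T = {Z1, Z2}. Each listed set contains at least one of these, so T is a hitting set of size 2.
The sets H, I are pairwise disjoint, so any hitting set needs a separate item for each — at least 2. Hence 2 is optimal.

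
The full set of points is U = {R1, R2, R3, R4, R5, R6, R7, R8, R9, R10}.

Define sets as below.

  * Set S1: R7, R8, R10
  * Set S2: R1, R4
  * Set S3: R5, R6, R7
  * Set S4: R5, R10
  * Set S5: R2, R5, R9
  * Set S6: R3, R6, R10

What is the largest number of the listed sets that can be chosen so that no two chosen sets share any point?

3

S2, S5, S6 are pairwise disjoint (S2={R1,R4}; S5={R2,R5,R9}; S6={R3,R6,R10}).
Every remaining set overlaps one of these, and no 4 of the listed sets are pairwise disjoint, so 3 is the maximum.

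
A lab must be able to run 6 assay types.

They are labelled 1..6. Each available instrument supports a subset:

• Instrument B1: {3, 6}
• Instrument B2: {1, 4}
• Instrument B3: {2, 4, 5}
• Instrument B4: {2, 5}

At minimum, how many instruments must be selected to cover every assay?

Take {B1, B2, B3}. Their union is {1, 2, 3, 4, 5, 6}, which is all 6 assays.
Only B2 contains 1, so B2 is forced; the remaining 4 assays need at least 2 more instruments (each remaining instrument adds at most 2) — so at least 3 instruments are needed, and 3 is optimal.

3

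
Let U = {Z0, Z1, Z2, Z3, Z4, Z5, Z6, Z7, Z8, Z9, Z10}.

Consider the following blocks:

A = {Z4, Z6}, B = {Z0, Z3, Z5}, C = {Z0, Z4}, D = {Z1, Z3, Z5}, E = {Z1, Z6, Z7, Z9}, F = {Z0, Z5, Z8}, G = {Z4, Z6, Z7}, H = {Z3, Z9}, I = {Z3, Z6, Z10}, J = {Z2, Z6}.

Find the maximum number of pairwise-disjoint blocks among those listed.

3

F, H, J are pairwise disjoint (F={Z0,Z5,Z8}; H={Z3,Z9}; J={Z2,Z6}).
Every remaining block overlaps one of these, and no 4 of the listed blocks are pairwise disjoint, so 3 is the maximum.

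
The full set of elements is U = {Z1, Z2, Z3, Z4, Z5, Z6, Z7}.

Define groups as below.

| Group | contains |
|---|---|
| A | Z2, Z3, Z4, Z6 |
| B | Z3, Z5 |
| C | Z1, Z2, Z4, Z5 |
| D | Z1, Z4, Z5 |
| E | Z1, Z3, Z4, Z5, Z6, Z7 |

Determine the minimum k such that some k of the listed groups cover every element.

A and E together: A ∪ E = {Z1, Z2, Z3, Z4, Z5, Z6, Z7} — every element is covered.
No single group has all 7 elements (the largest, E, has 6), so 2 is optimal.

2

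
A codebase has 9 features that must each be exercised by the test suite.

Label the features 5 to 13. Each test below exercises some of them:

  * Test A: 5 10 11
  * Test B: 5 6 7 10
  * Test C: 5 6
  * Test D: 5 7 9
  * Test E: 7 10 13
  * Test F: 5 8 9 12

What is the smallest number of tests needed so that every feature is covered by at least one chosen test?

A and C and E and F together: A ∪ C ∪ E ∪ F = {5, 6, 7, 8, 9, 10, 11, 12, 13} — every feature is covered.
No 3 of the 6 tests cover everything (all 20 combinations miss at least one feature), so 4 is optimal.

4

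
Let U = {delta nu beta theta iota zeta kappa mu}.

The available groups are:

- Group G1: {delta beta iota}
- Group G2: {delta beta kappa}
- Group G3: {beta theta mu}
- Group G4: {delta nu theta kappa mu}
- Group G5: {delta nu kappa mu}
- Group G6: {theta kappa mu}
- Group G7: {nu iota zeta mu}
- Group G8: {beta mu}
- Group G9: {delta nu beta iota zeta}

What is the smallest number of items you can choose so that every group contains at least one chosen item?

The 2 items {beta, mu} hit every group.
The groups G1, G6 are pairwise disjoint, so any hitting set needs a separate item for each — at least 2. Hence 2 is optimal.

2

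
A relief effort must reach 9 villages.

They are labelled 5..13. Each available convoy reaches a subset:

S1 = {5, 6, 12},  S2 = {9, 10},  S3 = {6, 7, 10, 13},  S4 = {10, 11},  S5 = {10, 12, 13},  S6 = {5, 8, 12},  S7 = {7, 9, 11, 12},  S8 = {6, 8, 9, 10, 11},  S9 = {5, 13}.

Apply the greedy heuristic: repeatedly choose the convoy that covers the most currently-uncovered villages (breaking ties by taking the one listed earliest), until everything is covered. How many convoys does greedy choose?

3

Greedy: pick S8 (covers 5 new) → pick S1 (covers 2 new) → pick S3 (covers 2 new). Total picks: 3.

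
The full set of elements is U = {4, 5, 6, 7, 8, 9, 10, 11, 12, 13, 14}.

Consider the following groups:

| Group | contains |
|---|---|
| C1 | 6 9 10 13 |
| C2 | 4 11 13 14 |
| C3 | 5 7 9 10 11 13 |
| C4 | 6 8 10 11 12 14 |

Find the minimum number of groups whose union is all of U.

3

C2, C3, and C4 cover everything between them: the union {4, 5, 6, 7, 8, 9, 10, 11, 12, 13, 14} is all of U.
Only C2 contains 4, so C2 is forced; the remaining 7 elements need at least 2 more groups (each remaining group adds at most 4) — so at least 3 groups are needed, and 3 is optimal.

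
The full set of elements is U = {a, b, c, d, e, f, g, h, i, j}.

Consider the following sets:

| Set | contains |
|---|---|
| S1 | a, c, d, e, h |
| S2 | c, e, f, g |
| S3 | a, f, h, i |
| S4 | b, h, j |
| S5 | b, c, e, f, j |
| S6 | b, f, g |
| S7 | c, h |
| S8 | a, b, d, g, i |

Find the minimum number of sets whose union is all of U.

S4, S5, and S8 cover everything between them: the union {a, b, c, d, e, f, g, h, i, j} is all of U.
No 2 of the 8 sets cover everything (all 28 combinations miss at least one element), so 3 is optimal.

3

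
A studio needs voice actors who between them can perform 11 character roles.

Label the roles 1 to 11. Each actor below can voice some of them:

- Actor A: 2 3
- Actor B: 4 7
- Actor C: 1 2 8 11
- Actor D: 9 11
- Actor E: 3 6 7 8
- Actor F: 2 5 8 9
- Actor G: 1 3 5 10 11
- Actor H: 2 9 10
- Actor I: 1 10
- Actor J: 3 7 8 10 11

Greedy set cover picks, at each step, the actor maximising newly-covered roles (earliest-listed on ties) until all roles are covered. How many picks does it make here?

4

Greedy: pick G (covers 5 new) → pick E (covers 3 new) → pick F (covers 2 new) → pick B (covers 1 new). Total picks: 4.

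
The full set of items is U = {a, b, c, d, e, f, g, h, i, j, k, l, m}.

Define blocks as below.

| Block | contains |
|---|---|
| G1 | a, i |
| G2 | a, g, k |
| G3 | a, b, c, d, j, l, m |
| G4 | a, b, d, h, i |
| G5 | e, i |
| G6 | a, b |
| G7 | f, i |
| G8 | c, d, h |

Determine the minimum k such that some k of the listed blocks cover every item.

G2 and G3 and G5 and G7 and G8 together: G2 ∪ G3 ∪ G5 ∪ G7 ∪ G8 = {a, b, c, d, e, f, g, h, i, j, k, l, m} — every item is covered.
No 4 of the 8 blocks cover everything (all 70 combinations miss at least one item), so 5 is optimal.

5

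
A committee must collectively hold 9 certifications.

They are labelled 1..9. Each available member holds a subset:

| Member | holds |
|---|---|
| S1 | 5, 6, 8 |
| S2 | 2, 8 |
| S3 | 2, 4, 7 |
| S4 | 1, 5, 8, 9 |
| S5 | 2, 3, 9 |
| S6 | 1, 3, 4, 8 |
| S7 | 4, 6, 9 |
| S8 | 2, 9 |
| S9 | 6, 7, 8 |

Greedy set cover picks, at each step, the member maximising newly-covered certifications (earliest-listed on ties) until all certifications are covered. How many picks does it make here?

Greedy: pick S4 (covers 4 new) → pick S3 (covers 3 new) → pick S1 (covers 1 new) → pick S5 (covers 1 new). Total picks: 4.

4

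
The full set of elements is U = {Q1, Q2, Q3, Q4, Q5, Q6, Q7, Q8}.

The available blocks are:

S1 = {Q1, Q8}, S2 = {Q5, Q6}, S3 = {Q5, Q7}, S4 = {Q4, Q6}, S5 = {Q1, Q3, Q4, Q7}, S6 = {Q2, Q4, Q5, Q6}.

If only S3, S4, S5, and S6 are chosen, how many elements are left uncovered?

1

Union of S3, S4, S5, S6 = {Q1, Q2, Q3, Q4, Q5, Q6, Q7}.
Not covered: Q8 — 1 element.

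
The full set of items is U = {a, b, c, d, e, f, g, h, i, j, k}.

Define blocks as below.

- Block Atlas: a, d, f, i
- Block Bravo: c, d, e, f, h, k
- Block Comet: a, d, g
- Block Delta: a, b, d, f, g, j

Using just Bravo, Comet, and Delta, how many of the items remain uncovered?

Union of Bravo, Comet, Delta = {a, b, c, d, e, f, g, h, j, k}.
Not covered: i — 1 item.

1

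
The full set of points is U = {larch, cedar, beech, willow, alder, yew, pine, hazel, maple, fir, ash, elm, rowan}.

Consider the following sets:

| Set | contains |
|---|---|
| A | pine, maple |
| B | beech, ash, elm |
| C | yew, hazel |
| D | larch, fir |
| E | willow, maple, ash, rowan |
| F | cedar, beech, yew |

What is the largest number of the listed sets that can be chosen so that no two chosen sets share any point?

A, B, C, D are pairwise disjoint (A={pine,maple}; B={beech,ash,elm}; C={yew,hazel}; D={larch,fir}).
Every remaining set overlaps one of these, and no 5 of the listed sets are pairwise disjoint, so 4 is the maximum.

4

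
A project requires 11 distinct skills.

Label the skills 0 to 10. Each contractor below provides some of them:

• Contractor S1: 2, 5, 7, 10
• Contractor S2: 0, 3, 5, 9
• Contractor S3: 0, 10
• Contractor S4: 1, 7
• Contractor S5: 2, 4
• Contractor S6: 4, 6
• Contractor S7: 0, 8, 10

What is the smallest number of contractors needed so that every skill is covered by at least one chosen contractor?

Take {S2, S4, S5, S6, S7}. Their union is {0, 1, 2, 3, 4, 5, 6, 7, 8, 9, 10}, which is all 11 skills.
No 4 of the 7 contractors cover everything (all 35 combinations miss at least one skill), so 5 is optimal.

5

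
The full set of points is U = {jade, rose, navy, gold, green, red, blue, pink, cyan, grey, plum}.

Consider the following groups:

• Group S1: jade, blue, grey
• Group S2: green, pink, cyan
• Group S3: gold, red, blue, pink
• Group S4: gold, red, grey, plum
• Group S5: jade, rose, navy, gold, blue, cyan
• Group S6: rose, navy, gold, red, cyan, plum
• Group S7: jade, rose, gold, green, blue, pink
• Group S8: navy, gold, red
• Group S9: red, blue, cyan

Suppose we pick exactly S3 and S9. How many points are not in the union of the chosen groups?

Union of S3, S9 = {gold, red, blue, pink, cyan}.
Not covered: jade, rose, navy, green, grey, plum — 6 points.

6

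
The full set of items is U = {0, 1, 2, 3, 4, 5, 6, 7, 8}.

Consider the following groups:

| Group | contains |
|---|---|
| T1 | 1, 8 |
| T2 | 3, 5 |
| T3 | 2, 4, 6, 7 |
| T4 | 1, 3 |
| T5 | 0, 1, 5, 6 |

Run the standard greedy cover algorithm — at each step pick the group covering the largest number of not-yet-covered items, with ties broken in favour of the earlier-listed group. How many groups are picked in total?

Greedy: pick T3 (covers 4 new) → pick T5 (covers 3 new) → pick T1 (covers 1 new) → pick T2 (covers 1 new). Total picks: 4.

4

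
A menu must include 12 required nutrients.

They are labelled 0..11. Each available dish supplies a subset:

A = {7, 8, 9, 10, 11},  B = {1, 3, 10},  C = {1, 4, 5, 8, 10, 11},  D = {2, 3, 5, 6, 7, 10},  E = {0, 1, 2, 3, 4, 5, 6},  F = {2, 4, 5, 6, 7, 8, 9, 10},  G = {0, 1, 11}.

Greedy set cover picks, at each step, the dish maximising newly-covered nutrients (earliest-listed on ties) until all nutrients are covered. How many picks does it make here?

3

Greedy: pick F (covers 8 new) → pick E (covers 3 new) → pick A (covers 1 new). Total picks: 3.
(The true minimum cover uses only 2 dishes, so greedy is not optimal here.)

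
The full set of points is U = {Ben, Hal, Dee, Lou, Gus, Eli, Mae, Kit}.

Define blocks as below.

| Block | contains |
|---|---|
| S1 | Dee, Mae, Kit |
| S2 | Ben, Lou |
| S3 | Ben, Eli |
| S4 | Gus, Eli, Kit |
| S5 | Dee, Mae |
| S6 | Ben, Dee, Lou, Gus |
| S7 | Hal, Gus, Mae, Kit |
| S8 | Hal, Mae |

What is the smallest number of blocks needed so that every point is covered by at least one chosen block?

3

S4 and S6 and S8 together: S4 ∪ S6 ∪ S8 = {Ben, Hal, Dee, Lou, Gus, Eli, Mae, Kit} — every point is covered.
No 2 of the 8 blocks cover everything (all 28 combinations miss at least one point), so 3 is optimal.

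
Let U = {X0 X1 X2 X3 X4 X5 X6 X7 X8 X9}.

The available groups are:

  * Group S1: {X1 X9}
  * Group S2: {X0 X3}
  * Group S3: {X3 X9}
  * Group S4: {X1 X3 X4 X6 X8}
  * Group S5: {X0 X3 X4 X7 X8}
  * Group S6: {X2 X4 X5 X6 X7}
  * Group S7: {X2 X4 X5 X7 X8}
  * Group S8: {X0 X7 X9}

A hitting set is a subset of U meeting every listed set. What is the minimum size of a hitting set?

Take H = {X1, X3, X7}. Each listed group contains at least one of these, so H is a hitting set of size 3.
The groups S1, S2, S7 are pairwise disjoint, so any hitting set needs a separate item for each — at least 3. Hence 3 is optimal.

3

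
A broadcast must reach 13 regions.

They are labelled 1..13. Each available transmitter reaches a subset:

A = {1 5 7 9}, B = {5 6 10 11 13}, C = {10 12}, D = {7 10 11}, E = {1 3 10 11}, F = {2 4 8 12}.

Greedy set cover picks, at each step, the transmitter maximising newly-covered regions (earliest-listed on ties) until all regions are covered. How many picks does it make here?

Greedy: pick B (covers 5 new) → pick F (covers 4 new) → pick A (covers 3 new) → pick E (covers 1 new). Total picks: 4.

4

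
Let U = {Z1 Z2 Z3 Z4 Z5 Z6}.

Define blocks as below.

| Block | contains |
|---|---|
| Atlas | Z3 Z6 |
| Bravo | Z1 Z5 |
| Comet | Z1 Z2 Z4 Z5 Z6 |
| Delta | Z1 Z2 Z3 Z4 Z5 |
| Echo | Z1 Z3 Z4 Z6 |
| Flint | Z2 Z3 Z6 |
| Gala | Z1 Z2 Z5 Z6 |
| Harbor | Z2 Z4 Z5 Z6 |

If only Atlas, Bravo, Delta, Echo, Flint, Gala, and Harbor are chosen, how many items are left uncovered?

Union of Atlas, Bravo, Delta, Echo, Flint, Gala, Harbor = {Z1, Z2, Z3, Z4, Z5, Z6} — that's every item, so 0 are uncovered.

0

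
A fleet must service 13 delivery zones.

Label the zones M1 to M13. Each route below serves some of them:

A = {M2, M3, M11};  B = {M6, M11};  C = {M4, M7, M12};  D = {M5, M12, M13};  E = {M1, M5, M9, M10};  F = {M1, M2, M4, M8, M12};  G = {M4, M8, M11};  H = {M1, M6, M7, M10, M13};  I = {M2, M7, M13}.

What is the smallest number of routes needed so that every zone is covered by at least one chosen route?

Take {A, E, F, H}. Their union is {M1, M2, M3, M4, M5, M6, M7, M8, M9, M10, M11, M12, M13}, which is all 13 zones.
Only E contains M9, so E is forced; the remaining 9 zones need at least 3 more routes (each remaining route adds at most 4) — so at least 4 routes are needed, and 4 is optimal.

4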